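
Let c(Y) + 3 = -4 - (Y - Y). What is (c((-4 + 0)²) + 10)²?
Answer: 9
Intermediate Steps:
c(Y) = -7 (c(Y) = -3 + (-4 - (Y - Y)) = -3 + (-4 - 1*0) = -3 + (-4 + 0) = -3 - 4 = -7)
(c((-4 + 0)²) + 10)² = (-7 + 10)² = 3² = 9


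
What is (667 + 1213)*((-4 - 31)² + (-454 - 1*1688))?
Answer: -1723960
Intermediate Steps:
(667 + 1213)*((-4 - 31)² + (-454 - 1*1688)) = 1880*((-35)² + (-454 - 1688)) = 1880*(1225 - 2142) = 1880*(-917) = -1723960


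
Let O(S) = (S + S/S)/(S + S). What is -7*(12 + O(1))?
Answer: -91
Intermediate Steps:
O(S) = (1 + S)/(2*S) (O(S) = (S + 1)/((2*S)) = (1 + S)*(1/(2*S)) = (1 + S)/(2*S))
-7*(12 + O(1)) = -7*(12 + (1/2)*(1 + 1)/1) = -7*(12 + (1/2)*1*2) = -7*(12 + 1) = -7*13 = -91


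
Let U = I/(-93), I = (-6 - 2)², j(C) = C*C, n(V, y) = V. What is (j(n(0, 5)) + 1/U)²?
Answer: 8649/4096 ≈ 2.1116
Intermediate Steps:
j(C) = C²
I = 64 (I = (-8)² = 64)
U = -64/93 (U = 64/(-93) = 64*(-1/93) = -64/93 ≈ -0.68817)
(j(n(0, 5)) + 1/U)² = (0² + 1/(-64/93))² = (0 - 93/64)² = (-93/64)² = 8649/4096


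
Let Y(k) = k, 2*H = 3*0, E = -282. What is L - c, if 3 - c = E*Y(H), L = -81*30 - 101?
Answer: -2534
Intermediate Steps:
H = 0 (H = (3*0)/2 = (1/2)*0 = 0)
L = -2531 (L = -2430 - 101 = -2531)
c = 3 (c = 3 - (-282)*0 = 3 - 1*0 = 3 + 0 = 3)
L - c = -2531 - 1*3 = -2531 - 3 = -2534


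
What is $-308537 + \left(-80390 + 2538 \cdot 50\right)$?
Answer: $-262027$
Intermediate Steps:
$-308537 + \left(-80390 + 2538 \cdot 50\right) = -308537 + \left(-80390 + 126900\right) = -308537 + 46510 = -262027$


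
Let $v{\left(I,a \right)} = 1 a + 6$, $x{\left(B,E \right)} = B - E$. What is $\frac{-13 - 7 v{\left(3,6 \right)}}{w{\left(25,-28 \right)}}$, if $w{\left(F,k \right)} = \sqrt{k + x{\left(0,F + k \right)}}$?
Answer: $\frac{97 i}{5} \approx 19.4 i$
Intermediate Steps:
$v{\left(I,a \right)} = 6 + a$ ($v{\left(I,a \right)} = a + 6 = 6 + a$)
$w{\left(F,k \right)} = \sqrt{- F}$ ($w{\left(F,k \right)} = \sqrt{k + \left(0 - \left(F + k\right)\right)} = \sqrt{k - \left(F + k\right)} = \sqrt{- F}$)
$\frac{-13 - 7 v{\left(3,6 \right)}}{w{\left(25,-28 \right)}} = \frac{-13 - 7 \left(6 + 6\right)}{\sqrt{\left(-1\right) 25}} = \frac{-13 - 84}{\sqrt{-25}} = \frac{-13 - 84}{5 i} = - 97 \left(- \frac{i}{5}\right) = \frac{97 i}{5}$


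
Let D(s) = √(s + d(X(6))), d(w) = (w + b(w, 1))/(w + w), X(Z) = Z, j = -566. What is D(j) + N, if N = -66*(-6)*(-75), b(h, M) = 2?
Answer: -29700 + 4*I*√318/3 ≈ -29700.0 + 23.777*I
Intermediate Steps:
d(w) = (2 + w)/(2*w) (d(w) = (w + 2)/(w + w) = (2 + w)/((2*w)) = (2 + w)*(1/(2*w)) = (2 + w)/(2*w))
N = -29700 (N = 396*(-75) = -29700)
D(s) = √(⅔ + s) (D(s) = √(s + (½)*(2 + 6)/6) = √(s + (½)*(⅙)*8) = √(s + ⅔) = √(⅔ + s))
D(j) + N = √(6 + 9*(-566))/3 - 29700 = √(6 - 5094)/3 - 29700 = √(-5088)/3 - 29700 = (4*I*√318)/3 - 29700 = 4*I*√318/3 - 29700 = -29700 + 4*I*√318/3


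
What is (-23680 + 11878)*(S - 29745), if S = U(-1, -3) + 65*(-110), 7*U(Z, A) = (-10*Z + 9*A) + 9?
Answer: 435448278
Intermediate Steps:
U(Z, A) = 9/7 - 10*Z/7 + 9*A/7 (U(Z, A) = ((-10*Z + 9*A) + 9)/7 = (9 - 10*Z + 9*A)/7 = 9/7 - 10*Z/7 + 9*A/7)
S = -50058/7 (S = (9/7 - 10/7*(-1) + (9/7)*(-3)) + 65*(-110) = (9/7 + 10/7 - 27/7) - 7150 = -8/7 - 7150 = -50058/7 ≈ -7151.1)
(-23680 + 11878)*(S - 29745) = (-23680 + 11878)*(-50058/7 - 29745) = -11802*(-258273/7) = 435448278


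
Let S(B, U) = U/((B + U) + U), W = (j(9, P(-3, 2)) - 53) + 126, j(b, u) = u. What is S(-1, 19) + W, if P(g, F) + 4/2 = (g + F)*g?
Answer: 2757/37 ≈ 74.514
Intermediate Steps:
P(g, F) = -2 + g*(F + g) (P(g, F) = -2 + (g + F)*g = -2 + (F + g)*g = -2 + g*(F + g))
W = 74 (W = ((-2 + (-3)² + 2*(-3)) - 53) + 126 = ((-2 + 9 - 6) - 53) + 126 = (1 - 53) + 126 = -52 + 126 = 74)
S(B, U) = U/(B + 2*U)
S(-1, 19) + W = 19/(-1 + 2*19) + 74 = 19/(-1 + 38) + 74 = 19/37 + 74 = 2757/37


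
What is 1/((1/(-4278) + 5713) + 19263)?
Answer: 4278/106847327 ≈ 4.0038e-5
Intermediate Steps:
1/((1/(-4278) + 5713) + 19263) = 1/((-1/4278 + 5713) + 19263) = 1/(24440213/4278 + 19263) = 1/(106847327/4278) = 4278/106847327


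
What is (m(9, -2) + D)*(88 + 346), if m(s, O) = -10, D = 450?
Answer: 190960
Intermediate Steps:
(m(9, -2) + D)*(88 + 346) = (-10 + 450)*(88 + 346) = 440*434 = 190960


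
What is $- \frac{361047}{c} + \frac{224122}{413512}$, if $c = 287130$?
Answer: $- \frac{7078759767}{9894308380} \approx -0.71544$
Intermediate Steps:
$- \frac{361047}{c} + \frac{224122}{413512} = - \frac{361047}{287130} + \frac{224122}{413512} = \left(-361047\right) \frac{1}{287130} + 224122 \cdot \frac{1}{413512} = - \frac{120349}{95710} + \frac{112061}{206756} = - \frac{7078759767}{9894308380}$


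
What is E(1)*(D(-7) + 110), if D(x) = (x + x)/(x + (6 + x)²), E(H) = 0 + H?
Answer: 337/3 ≈ 112.33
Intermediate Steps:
E(H) = H
D(x) = 2*x/(x + (6 + x)²) (D(x) = (2*x)/(x + (6 + x)²) = 2*x/(x + (6 + x)²))
E(1)*(D(-7) + 110) = 1*(2*(-7)/(-7 + (6 - 7)²) + 110) = 1*(2*(-7)/(-7 + (-1)²) + 110) = 1*(2*(-7)/(-7 + 1) + 110) = 1*(2*(-7)/(-6) + 110) = 1*(2*(-7)*(-⅙) + 110) = 1*(7/3 + 110) = 1*(337/3) = 337/3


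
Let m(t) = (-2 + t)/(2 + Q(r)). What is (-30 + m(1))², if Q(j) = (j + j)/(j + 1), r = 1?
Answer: 8281/9 ≈ 920.11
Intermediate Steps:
Q(j) = 2*j/(1 + j) (Q(j) = (2*j)/(1 + j) = 2*j/(1 + j))
m(t) = -⅔ + t/3 (m(t) = (-2 + t)/(2 + 2*1/(1 + 1)) = (-2 + t)/(2 + 2*1/2) = (-2 + t)/(2 + 2*1*(½)) = (-2 + t)/(2 + 1) = (-2 + t)/3 = (-2 + t)*(⅓) = -⅔ + t/3)
(-30 + m(1))² = (-30 + (-⅔ + (⅓)*1))² = (-30 + (-⅔ + ⅓))² = (-30 - ⅓)² = (-91/3)² = 8281/9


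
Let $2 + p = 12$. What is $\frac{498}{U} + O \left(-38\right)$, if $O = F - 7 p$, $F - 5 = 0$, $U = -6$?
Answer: $2387$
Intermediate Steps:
$p = 10$ ($p = -2 + 12 = 10$)
$F = 5$ ($F = 5 + 0 = 5$)
$O = -65$ ($O = 5 - 70 = -65$)
$\frac{498}{U} + O \left(-38\right) = \frac{498}{-6} - -2470 = 498 \left(- \frac{1}{6}\right) + 2470 = -83 + 2470 = 2387$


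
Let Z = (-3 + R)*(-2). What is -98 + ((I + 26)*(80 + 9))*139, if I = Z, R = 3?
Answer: 321548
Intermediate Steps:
Z = 0 (Z = (-3 + 3)*(-2) = 0*(-2) = 0)
I = 0
-98 + ((I + 26)*(80 + 9))*139 = -98 + ((0 + 26)*(80 + 9))*139 = -98 + (26*89)*139 = -98 + 2314*139 = -98 + 321646 = 321548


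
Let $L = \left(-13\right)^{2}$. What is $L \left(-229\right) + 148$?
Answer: $-38553$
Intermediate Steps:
$L = 169$
$L \left(-229\right) + 148 = 169 \left(-229\right) + 148 = -38701 + 148 = -38553$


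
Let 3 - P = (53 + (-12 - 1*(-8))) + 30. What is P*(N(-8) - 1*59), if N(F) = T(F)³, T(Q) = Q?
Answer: 43396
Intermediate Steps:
N(F) = F³
P = -76 (P = 3 - ((53 + (-12 - 1*(-8))) + 30) = 3 - ((53 + (-12 + 8)) + 30) = 3 - ((53 - 4) + 30) = 3 - (49 + 30) = 3 - 1*79 = 3 - 79 = -76)
P*(N(-8) - 1*59) = -76*((-8)³ - 1*59) = -76*(-512 - 59) = -76*(-571) = 43396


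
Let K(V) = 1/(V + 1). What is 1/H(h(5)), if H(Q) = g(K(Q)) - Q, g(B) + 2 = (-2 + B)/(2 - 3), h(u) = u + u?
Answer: -11/111 ≈ -0.099099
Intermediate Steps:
K(V) = 1/(1 + V)
h(u) = 2*u
g(B) = -B (g(B) = -2 + (-2 + B)/(2 - 3) = -2 + (-2 + B)/(-1) = -2 + (-2 + B)*(-1) = -2 + (2 - B) = -B)
H(Q) = -Q - 1/(1 + Q) (H(Q) = -1/(1 + Q) - Q = -Q - 1/(1 + Q))
1/H(h(5)) = 1/((-1 - 2*5*(1 + 2*5))/(1 + 2*5)) = 1/((-1 - 1*10*(1 + 10))/(1 + 10)) = 1/((-1 - 1*10*11)/11) = 1/((-1 - 110)/11) = 1/((1/11)*(-111)) = 1/(-111/11) = -11/111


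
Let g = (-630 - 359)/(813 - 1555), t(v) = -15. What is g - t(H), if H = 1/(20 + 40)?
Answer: 12119/742 ≈ 16.333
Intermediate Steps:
H = 1/60 ≈ 0.016667
g = 989/742 (g = -989/(-742) = -989*(-1/742) = 989/742 ≈ 1.3329)
g - t(H) = 989/742 - 1*(-15) = 989/742 + 15 = 12119/742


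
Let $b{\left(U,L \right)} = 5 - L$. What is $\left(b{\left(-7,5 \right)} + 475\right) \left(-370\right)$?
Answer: $-175750$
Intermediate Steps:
$\left(b{\left(-7,5 \right)} + 475\right) \left(-370\right) = \left(\left(5 - 5\right) + 475\right) \left(-370\right) = \left(0 + 475\right) \left(-370\right) = 475 \left(-370\right) = -175750$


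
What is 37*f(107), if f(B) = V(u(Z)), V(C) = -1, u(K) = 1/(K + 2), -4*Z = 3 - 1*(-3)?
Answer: -37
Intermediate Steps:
Z = -3/2 (Z = -(3 - 1*(-3))/4 = -(3 + 3)/4 = -¼*6 = -3/2 ≈ -1.5000)
u(K) = 1/(2 + K)
f(B) = -1
37*f(107) = 37*(-1) = -37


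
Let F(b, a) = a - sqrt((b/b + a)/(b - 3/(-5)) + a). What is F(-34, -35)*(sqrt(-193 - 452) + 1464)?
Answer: -5*(1169 + I*sqrt(37909))*(1464 + I*sqrt(645))/167 ≈ -51092.0 - 9423.1*I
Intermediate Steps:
F(b, a) = a - sqrt(a + (1 + a)/(3/5 + b)) (F(b, a) = a - sqrt((1 + a)/(b - 3*(-1/5)) + a) = a - sqrt((1 + a)/(b + 3/5) + a) = a - sqrt((1 + a)/(3/5 + b) + a) = a - sqrt(a + (1 + a)/(3/5 + b)))
F(-34, -35)*(sqrt(-193 - 452) + 1464) = (-35 - sqrt((5 + 8*(-35) + 5*(-35)*(-34))/(3 + 5*(-34))))*(sqrt(-193 - 452) + 1464) = (-35 - sqrt((5 - 280 + 5950)/(3 - 170)))*(sqrt(-645) + 1464) = (-35 - sqrt(5675/(-167)))*(I*sqrt(645) + 1464) = (-35 - sqrt(-1/167*5675))*(1464 + I*sqrt(645)) = (-35 - sqrt(-5675/167))*(1464 + I*sqrt(645)) = (-35 - 5*I*sqrt(37909)/167)*(1464 + I*sqrt(645))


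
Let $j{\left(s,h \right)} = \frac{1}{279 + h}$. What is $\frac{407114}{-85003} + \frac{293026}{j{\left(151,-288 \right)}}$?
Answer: $- \frac{224173208816}{85003} \approx -2.6372 \cdot 10^{6}$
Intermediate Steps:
$\frac{407114}{-85003} + \frac{293026}{j{\left(151,-288 \right)}} = \frac{407114}{-85003} + \frac{293026}{\frac{1}{279 - 288}} = 407114 \left(- \frac{1}{85003}\right) + \frac{293026}{\frac{1}{-9}} = - \frac{407114}{85003} + \frac{293026}{- \frac{1}{9}} = - \frac{407114}{85003} + 293026 \left(-9\right) = - \frac{407114}{85003} - 2637234 = - \frac{224173208816}{85003}$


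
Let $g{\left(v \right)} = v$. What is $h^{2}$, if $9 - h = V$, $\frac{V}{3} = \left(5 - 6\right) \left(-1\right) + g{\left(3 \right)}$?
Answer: $9$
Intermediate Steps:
$V = 12$ ($V = 3 \left(\left(5 - 6\right) \left(-1\right) + 3\right) = 3 \left(\left(-1\right) \left(-1\right) + 3\right) = 3 \left(1 + 3\right) = 3 \cdot 4 = 12$)
$h = -3$ ($h = 9 - 12 = -3$)
$h^{2} = \left(-3\right)^{2} = 9$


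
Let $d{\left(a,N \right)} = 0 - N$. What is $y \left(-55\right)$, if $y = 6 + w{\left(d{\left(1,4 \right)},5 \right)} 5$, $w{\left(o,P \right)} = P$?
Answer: $-1705$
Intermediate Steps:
$d{\left(a,N \right)} = - N$
$y = 31$ ($y = 6 + 5 \cdot 5 = 6 + 25 = 31$)
$y \left(-55\right) = 31 \left(-55\right) = -1705$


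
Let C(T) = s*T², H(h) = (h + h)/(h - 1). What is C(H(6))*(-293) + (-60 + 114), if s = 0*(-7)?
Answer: 54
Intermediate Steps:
H(h) = 2*h/(-1 + h) (H(h) = (2*h)/(-1 + h) = 2*h/(-1 + h))
s = 0
C(T) = 0 (C(T) = 0*T² = 0)
C(H(6))*(-293) + (-60 + 114) = 0*(-293) + (-60 + 114) = 0 + 54 = 54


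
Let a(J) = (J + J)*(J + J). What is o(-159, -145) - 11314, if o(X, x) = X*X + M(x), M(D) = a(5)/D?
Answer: 405023/29 ≈ 13966.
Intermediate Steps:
a(J) = 4*J**2 (a(J) = (2*J)*(2*J) = 4*J**2)
M(D) = 100/D (M(D) = (4*5**2)/D = (4*25)/D = 100/D)
o(X, x) = X**2 + 100/x (o(X, x) = X*X + 100/x = X**2 + 100/x)
o(-159, -145) - 11314 = ((-159)**2 + 100/(-145)) - 11314 = (25281 + 100*(-1/145)) - 11314 = (25281 - 20/29) - 11314 = 733129/29 - 11314 = 405023/29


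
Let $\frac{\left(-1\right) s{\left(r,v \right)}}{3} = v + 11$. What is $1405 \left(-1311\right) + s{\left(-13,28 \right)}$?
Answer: $-1842072$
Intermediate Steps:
$s{\left(r,v \right)} = -33 - 3 v$ ($s{\left(r,v \right)} = - 3 \left(v + 11\right) = - 3 \left(11 + v\right) = -33 - 3 v$)
$1405 \left(-1311\right) + s{\left(-13,28 \right)} = 1405 \left(-1311\right) - 117 = -1841955 - 117 = -1842072$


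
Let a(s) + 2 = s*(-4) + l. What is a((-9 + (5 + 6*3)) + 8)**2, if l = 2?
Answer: 7744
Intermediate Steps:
a(s) = -4*s (a(s) = -2 + (s*(-4) + 2) = -2 + (-4*s + 2) = -2 + (2 - 4*s) = -4*s)
a((-9 + (5 + 6*3)) + 8)**2 = (-4*((-9 + (5 + 6*3)) + 8))**2 = (-4*((-9 + (5 + 18)) + 8))**2 = (-4*((-9 + 23) + 8))**2 = (-4*(14 + 8))**2 = (-4*22)**2 = (-88)**2 = 7744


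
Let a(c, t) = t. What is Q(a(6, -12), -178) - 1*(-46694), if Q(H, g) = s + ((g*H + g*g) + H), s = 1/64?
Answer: 5152129/64 ≈ 80502.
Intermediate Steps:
s = 1/64 ≈ 0.015625
Q(H, g) = 1/64 + H + g**2 + H*g (Q(H, g) = 1/64 + ((g*H + g*g) + H) = 1/64 + ((H*g + g**2) + H) = 1/64 + ((g**2 + H*g) + H) = 1/64 + (H + g**2 + H*g) = 1/64 + H + g**2 + H*g)
Q(a(6, -12), -178) - 1*(-46694) = (1/64 - 12 + (-178)**2 - 12*(-178)) - 1*(-46694) = (1/64 - 12 + 31684 + 2136) + 46694 = 2163713/64 + 46694 = 5152129/64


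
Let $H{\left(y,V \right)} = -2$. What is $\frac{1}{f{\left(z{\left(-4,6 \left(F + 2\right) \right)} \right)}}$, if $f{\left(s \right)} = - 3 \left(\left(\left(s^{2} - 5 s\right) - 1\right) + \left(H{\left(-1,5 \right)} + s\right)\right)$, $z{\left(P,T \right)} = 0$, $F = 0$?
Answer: $\frac{1}{9} \approx 0.11111$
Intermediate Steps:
$f{\left(s \right)} = 9 - 3 s^{2} + 12 s$ ($f{\left(s \right)} = - 3 \left(\left(\left(s^{2} - 5 s\right) - 1\right) + \left(-2 + s\right)\right) = - 3 \left(\left(-1 + s^{2} - 5 s\right) + \left(-2 + s\right)\right) = - 3 \left(-3 + s^{2} - 4 s\right) = 9 - 3 s^{2} + 12 s$)
$\frac{1}{f{\left(z{\left(-4,6 \left(F + 2\right) \right)} \right)}} = \frac{1}{9 - 3 \cdot 0^{2} + 12 \cdot 0} = \frac{1}{9 - 0 + 0} = \frac{1}{9 + 0 + 0} = \frac{1}{9}$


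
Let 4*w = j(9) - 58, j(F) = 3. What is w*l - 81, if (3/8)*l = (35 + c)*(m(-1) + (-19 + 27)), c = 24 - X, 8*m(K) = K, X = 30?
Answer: -33819/4 ≈ -8454.8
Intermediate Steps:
m(K) = K/8
c = -6 (c = 24 - 1*30 = 24 - 30 = -6)
w = -55/4 (w = (3 - 58)/4 = (¼)*(-55) = -55/4 ≈ -13.750)
l = 609 (l = 8*((35 - 6)*((⅛)*(-1) + (-19 + 27)))/3 = 8*(29*(-⅛ + 8))/3 = 8*(29*(63/8))/3 = (8/3)*(1827/8) = 609)
w*l - 81 = -55/4*609 - 81 = -33495/4 - 81 = -33819/4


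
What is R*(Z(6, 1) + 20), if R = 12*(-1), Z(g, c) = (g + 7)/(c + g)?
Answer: -1836/7 ≈ -262.29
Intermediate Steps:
Z(g, c) = (7 + g)/(c + g)
R = -12
R*(Z(6, 1) + 20) = -12*((7 + 6)/(1 + 6) + 20) = -12*(13/7 + 20) = -12*153/7 = -1836/7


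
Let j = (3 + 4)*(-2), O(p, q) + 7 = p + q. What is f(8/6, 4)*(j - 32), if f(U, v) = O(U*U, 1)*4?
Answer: 6992/9 ≈ 776.89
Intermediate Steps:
O(p, q) = -7 + p + q (O(p, q) = -7 + (p + q) = -7 + p + q)
j = -14 (j = 7*(-2) = -14)
f(U, v) = -24 + 4*U² (f(U, v) = (-7 + U*U + 1)*4 = (-7 + U² + 1)*4 = (-6 + U²)*4 = -24 + 4*U²)
f(8/6, 4)*(j - 32) = (-24 + 4*(8/6)²)*(-14 - 32) = (-24 + 4*(8*(⅙))²)*(-46) = (-24 + 4*(4/3)²)*(-46) = (-24 + 4*(16/9))*(-46) = (-24 + 64/9)*(-46) = -152/9*(-46) = 6992/9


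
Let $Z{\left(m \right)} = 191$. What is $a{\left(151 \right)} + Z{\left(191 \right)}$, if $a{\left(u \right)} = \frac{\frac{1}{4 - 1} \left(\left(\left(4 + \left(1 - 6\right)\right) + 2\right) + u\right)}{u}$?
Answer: $\frac{86675}{453} \approx 191.34$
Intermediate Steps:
$a{\left(u \right)} = \frac{\frac{1}{3} + \frac{u}{3}}{u}$ ($a{\left(u \right)} = \frac{\frac{1}{3} \left(\left(\left(4 + \left(1 - 6\right)\right) + 2\right) + u\right)}{u} = \frac{\frac{1}{3} \left(\left(\left(4 - 5\right) + 2\right) + u\right)}{u} = \frac{\frac{1}{3} \left(\left(-1 + 2\right) + u\right)}{u} = \frac{\frac{1}{3} \left(1 + u\right)}{u} = \frac{\frac{1}{3} + \frac{u}{3}}{u}$)
$a{\left(151 \right)} + Z{\left(191 \right)} = \frac{1 + 151}{3 \cdot 151} + 191 = \frac{1}{3} \cdot \frac{1}{151} \cdot 152 + 191 = \frac{152}{453} + 191 = \frac{86675}{453}$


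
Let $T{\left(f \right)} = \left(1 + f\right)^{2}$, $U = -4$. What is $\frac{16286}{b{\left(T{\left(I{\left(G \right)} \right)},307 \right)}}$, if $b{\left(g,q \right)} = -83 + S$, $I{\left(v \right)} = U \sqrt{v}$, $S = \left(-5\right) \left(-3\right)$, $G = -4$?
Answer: $- \frac{479}{2} \approx -239.5$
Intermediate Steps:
$S = 15$
$I{\left(v \right)} = - 4 \sqrt{v}$
$b{\left(g,q \right)} = -68$ ($b{\left(g,q \right)} = -83 + 15 = -68$)
$\frac{16286}{b{\left(T{\left(I{\left(G \right)} \right)},307 \right)}} = \frac{16286}{-68} = 16286 \left(- \frac{1}{68}\right) = - \frac{479}{2}$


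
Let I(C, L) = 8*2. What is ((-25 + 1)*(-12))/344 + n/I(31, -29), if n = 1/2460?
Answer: 1417003/1692480 ≈ 0.83723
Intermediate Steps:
n = 1/2460 ≈ 0.00040650
I(C, L) = 16
((-25 + 1)*(-12))/344 + n/I(31, -29) = ((-25 + 1)*(-12))/344 + (1/2460)/16 = -24*(-12)*(1/344) + (1/2460)*(1/16) = 288*(1/344) + 1/39360 = 36/43 + 1/39360 = 1417003/1692480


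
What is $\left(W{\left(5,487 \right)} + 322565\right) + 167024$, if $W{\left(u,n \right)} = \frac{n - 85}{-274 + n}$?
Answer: $\frac{34760953}{71} \approx 4.8959 \cdot 10^{5}$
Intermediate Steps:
$W{\left(u,n \right)} = \frac{-85 + n}{-274 + n}$
$\left(W{\left(5,487 \right)} + 322565\right) + 167024 = \left(\frac{-85 + 487}{-274 + 487} + 322565\right) + 167024 = \left(\frac{1}{213} \cdot 402 + 322565\right) + 167024 = \left(\frac{134}{71} + 322565\right) + 167024 = \frac{22902249}{71} + 167024 = \frac{34760953}{71}$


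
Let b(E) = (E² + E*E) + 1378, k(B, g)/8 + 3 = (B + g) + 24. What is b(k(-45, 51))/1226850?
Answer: 9469/122685 ≈ 0.077181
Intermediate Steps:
k(B, g) = 168 + 8*B + 8*g (k(B, g) = -24 + 8*((B + g) + 24) = -24 + 8*(24 + B + g) = -24 + (192 + 8*B + 8*g) = 168 + 8*B + 8*g)
b(E) = 1378 + 2*E² (b(E) = (E² + E²) + 1378 = 2*E² + 1378 = 1378 + 2*E²)
b(k(-45, 51))/1226850 = (1378 + 2*(168 + 8*(-45) + 8*51)²)/1226850 = (1378 + 2*(168 - 360 + 408)²)*(1/1226850) = (1378 + 2*216²)*(1/1226850) = (1378 + 2*46656)*(1/1226850) = (1378 + 93312)*(1/1226850) = 94690*(1/1226850) = 9469/122685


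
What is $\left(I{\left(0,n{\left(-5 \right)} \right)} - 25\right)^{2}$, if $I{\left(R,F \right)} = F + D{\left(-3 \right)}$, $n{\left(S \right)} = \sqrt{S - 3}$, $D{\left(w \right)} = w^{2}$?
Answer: $248 - 64 i \sqrt{2} \approx 248.0 - 90.51 i$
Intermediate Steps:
$n{\left(S \right)} = \sqrt{-3 + S}$
$I{\left(R,F \right)} = 9 + F$ ($I{\left(R,F \right)} = F + \left(-3\right)^{2} = F + 9 = 9 + F$)
$\left(I{\left(0,n{\left(-5 \right)} \right)} - 25\right)^{2} = \left(\left(9 + \sqrt{-3 - 5}\right) - 25\right)^{2} = \left(\left(9 + \sqrt{-8}\right) - 25\right)^{2} = \left(\left(9 + 2 i \sqrt{2}\right) - 25\right)^{2} = \left(-16 + 2 i \sqrt{2}\right)^{2}$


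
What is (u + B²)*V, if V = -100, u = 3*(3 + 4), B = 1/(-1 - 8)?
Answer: -170200/81 ≈ -2101.2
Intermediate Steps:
B = -⅑ (B = 1/(-9) = -⅑ ≈ -0.11111)
u = 21 (u = 3*7 = 21)
(u + B²)*V = (21 + (-⅑)²)*(-100) = (21 + 1/81)*(-100) = (1702/81)*(-100) = -170200/81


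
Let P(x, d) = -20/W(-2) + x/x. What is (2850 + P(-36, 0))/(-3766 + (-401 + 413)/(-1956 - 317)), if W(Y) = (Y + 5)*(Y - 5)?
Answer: -136132243/179762730 ≈ -0.75729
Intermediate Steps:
W(Y) = (-5 + Y)*(5 + Y) (W(Y) = (5 + Y)*(-5 + Y) = (-5 + Y)*(5 + Y))
P(x, d) = 41/21 (P(x, d) = -20/(-25 + (-2)²) + x/x = -20/(-25 + 4) + 1 = -20/(-21) + 1 = -20*(-1/21) + 1 = 20/21 + 1 = 41/21)
(2850 + P(-36, 0))/(-3766 + (-401 + 413)/(-1956 - 317)) = (2850 + 41/21)/(-3766 + (-401 + 413)/(-1956 - 317)) = 59891/(21*(-3766 + 12/(-2273))) = 59891/(21*(-3766 + 12*(-1/2273))) = 59891/(21*(-3766 - 12/2273)) = 59891/(21*(-8560130/2273)) = (59891/21)*(-2273/8560130) = -136132243/179762730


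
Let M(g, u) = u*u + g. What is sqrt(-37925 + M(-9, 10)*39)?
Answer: 2*I*sqrt(8594) ≈ 185.41*I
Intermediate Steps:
M(g, u) = g + u**2 (M(g, u) = u**2 + g = g + u**2)
sqrt(-37925 + M(-9, 10)*39) = sqrt(-37925 + (-9 + 10**2)*39) = sqrt(-37925 + (-9 + 100)*39) = sqrt(-37925 + 91*39) = sqrt(-37925 + 3549) = sqrt(-34376) = 2*I*sqrt(8594)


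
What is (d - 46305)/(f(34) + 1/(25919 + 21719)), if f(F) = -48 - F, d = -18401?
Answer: 3082464428/3906315 ≈ 789.10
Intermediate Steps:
(d - 46305)/(f(34) + 1/(25919 + 21719)) = (-18401 - 46305)/((-48 - 1*34) + 1/(25919 + 21719)) = -64706/((-48 - 34) + 1/47638) = -64706/(-82 + 1/47638) = -64706/(-3906315/47638) = -64706*(-47638/3906315) = 3082464428/3906315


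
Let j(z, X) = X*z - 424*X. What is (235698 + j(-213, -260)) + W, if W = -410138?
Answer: -8820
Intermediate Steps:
j(z, X) = -424*X + X*z
(235698 + j(-213, -260)) + W = (235698 - 260*(-424 - 213)) - 410138 = (235698 - 260*(-637)) - 410138 = (235698 + 165620) - 410138 = 401318 - 410138 = -8820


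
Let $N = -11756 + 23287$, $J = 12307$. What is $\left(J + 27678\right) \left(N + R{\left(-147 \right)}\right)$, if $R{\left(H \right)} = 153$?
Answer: $467184740$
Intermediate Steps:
$N = 11531$
$\left(J + 27678\right) \left(N + R{\left(-147 \right)}\right) = \left(12307 + 27678\right) \left(11531 + 153\right) = 39985 \cdot 11684 = 467184740$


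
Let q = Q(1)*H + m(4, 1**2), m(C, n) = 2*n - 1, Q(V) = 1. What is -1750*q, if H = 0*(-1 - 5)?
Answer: -1750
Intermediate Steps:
m(C, n) = -1 + 2*n
H = 0 (H = 0*(-6) = 0)
q = 1 (q = 1*0 + (-1 + 2*1**2) = 0 + (-1 + 2*1) = 0 + (-1 + 2) = 0 + 1 = 1)
-1750*q = -1750*1 = -1750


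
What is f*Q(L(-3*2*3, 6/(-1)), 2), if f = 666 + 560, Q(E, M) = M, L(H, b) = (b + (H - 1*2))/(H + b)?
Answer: 2452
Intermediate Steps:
L(H, b) = (-2 + H + b)/(H + b) (L(H, b) = (b + (H - 2))/(H + b) = (b + (-2 + H))/(H + b) = (-2 + H + b)/(H + b))
f = 1226
f*Q(L(-3*2*3, 6/(-1)), 2) = 1226*2 = 2452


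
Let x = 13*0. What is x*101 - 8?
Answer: -8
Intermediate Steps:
x = 0
x*101 - 8 = 0*101 - 8 = 0 - 8 = -8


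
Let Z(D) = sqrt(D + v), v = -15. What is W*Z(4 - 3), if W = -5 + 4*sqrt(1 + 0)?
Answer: -I*sqrt(14) ≈ -3.7417*I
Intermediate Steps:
Z(D) = sqrt(-15 + D) (Z(D) = sqrt(D - 15) = sqrt(-15 + D))
W = -1 (W = -5 + 4*sqrt(1) = -5 + 4*1 = -5 + 4 = -1)
W*Z(4 - 3) = -sqrt(-15 + (4 - 3)) = -sqrt(-15 + 1) = -sqrt(-14) = -I*sqrt(14)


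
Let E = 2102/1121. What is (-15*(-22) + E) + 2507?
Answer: 3182379/1121 ≈ 2838.9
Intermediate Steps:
E = 2102/1121 (E = 2102*(1/1121) = 2102/1121 ≈ 1.8751)
(-15*(-22) + E) + 2507 = (-15*(-22) + 2102/1121) + 2507 = (330 + 2102/1121) + 2507 = 372032/1121 + 2507 = 3182379/1121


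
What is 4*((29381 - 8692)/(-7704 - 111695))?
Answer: -82756/119399 ≈ -0.69310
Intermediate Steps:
4*((29381 - 8692)/(-7704 - 111695)) = 4*(20689/(-119399)) = 4*(20689*(-1/119399)) = 4*(-20689/119399) = -82756/119399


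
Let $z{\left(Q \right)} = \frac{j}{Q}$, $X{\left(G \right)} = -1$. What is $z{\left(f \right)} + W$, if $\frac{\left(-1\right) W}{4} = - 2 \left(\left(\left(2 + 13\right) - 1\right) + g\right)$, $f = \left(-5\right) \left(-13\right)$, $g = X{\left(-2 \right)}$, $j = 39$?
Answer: $\frac{523}{5} \approx 104.6$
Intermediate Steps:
$g = -1$
$f = 65$
$z{\left(Q \right)} = \frac{39}{Q}$
$W = 104$ ($W = - 4 \left(- 2 \left(\left(\left(2 + 13\right) - 1\right) - 1\right)\right) = - 4 \left(- 2 \left(\left(15 - 1\right) - 1\right)\right) = - 4 \left(- 2 \left(14 - 1\right)\right) = - 4 \left(\left(-2\right) 13\right) = \left(-4\right) \left(-26\right) = 104$)
$z{\left(f \right)} + W = \frac{39}{65} + 104 = 39 \cdot \frac{1}{65} + 104 = \frac{3}{5} + 104 = \frac{523}{5}$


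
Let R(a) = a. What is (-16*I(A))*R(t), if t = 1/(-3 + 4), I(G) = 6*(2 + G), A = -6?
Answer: 384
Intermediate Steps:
I(G) = 12 + 6*G
t = 1 (t = 1/1 = 1)
(-16*I(A))*R(t) = -16*(12 + 6*(-6))*1 = -16*(12 - 36)*1 = -16*(-24)*1 = 384*1 = 384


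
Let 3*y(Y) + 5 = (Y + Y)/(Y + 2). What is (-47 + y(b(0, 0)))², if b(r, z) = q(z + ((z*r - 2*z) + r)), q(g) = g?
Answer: 21316/9 ≈ 2368.4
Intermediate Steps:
b(r, z) = r - z + r*z (b(r, z) = z + ((z*r - 2*z) + r) = z + ((r*z - 2*z) + r) = z + ((-2*z + r*z) + r) = z + (r - 2*z + r*z) = r - z + r*z)
y(Y) = -5/3 + 2*Y/(3*(2 + Y)) (y(Y) = -5/3 + ((Y + Y)/(Y + 2))/3 = -5/3 + ((2*Y)/(2 + Y))/3 = -5/3 + (2*Y/(2 + Y))/3 = -5/3 + 2*Y/(3*(2 + Y)))
(-47 + y(b(0, 0)))² = (-47 + (-10/3 - (0 - 1*0 + 0*0))/(2 + (0 - 1*0 + 0*0)))² = (-47 + (-10/3 - (0 + 0 + 0))/(2 + (0 + 0 + 0)))² = (-47 + (-10/3 - 1*0)/(2 + 0))² = (-47 + (-10/3 + 0)/2)² = (-47 + (½)*(-10/3))² = (-47 - 5/3)² = (-146/3)² = 21316/9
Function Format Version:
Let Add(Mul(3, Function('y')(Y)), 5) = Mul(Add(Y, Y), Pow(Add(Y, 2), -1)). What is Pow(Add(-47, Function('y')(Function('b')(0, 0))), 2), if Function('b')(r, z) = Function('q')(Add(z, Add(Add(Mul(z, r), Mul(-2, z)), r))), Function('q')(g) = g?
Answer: Rational(21316, 9) ≈ 2368.4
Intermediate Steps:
Function('b')(r, z) = Add(r, Mul(-1, z), Mul(r, z)) (Function('b')(r, z) = Add(z, Add(Add(Mul(z, r), Mul(-2, z)), r)) = Add(z, Add(Add(Mul(r, z), Mul(-2, z)), r)) = Add(z, Add(Add(Mul(-2, z), Mul(r, z)), r)) = Add(z, Add(r, Mul(-2, z), Mul(r, z))) = Add(r, Mul(-1, z), Mul(r, z)))
Function('y')(Y) = Add(Rational(-5, 3), Mul(Rational(2, 3), Y, Pow(Add(2, Y), -1))) (Function('y')(Y) = Add(Rational(-5, 3), Mul(Rational(1, 3), Mul(Add(Y, Y), Pow(Add(Y, 2), -1)))) = Add(Rational(-5, 3), Mul(Rational(1, 3), Mul(Mul(2, Y), Pow(Add(2, Y), -1)))) = Add(Rational(-5, 3), Mul(Rational(1, 3), Mul(2, Y, Pow(Add(2, Y), -1)))) = Add(Rational(-5, 3), Mul(Rational(2, 3), Y, Pow(Add(2, Y), -1))))
Pow(Add(-47, Function('y')(Function('b')(0, 0))), 2) = Pow(Add(-47, Mul(Pow(Add(2, Add(0, Mul(-1, 0), Mul(0, 0))), -1), Add(Rational(-10, 3), Mul(-1, Add(0, Mul(-1, 0), Mul(0, 0)))))), 2) = Pow(Add(-47, Mul(Pow(Add(2, Add(0, 0, 0)), -1), Add(Rational(-10, 3), Mul(-1, Add(0, 0, 0))))), 2) = Pow(Add(-47, Mul(Pow(Add(2, 0), -1), Add(Rational(-10, 3), Mul(-1, 0)))), 2) = Pow(Add(-47, Mul(Pow(2, -1), Add(Rational(-10, 3), 0))), 2) = Pow(Add(-47, Mul(Rational(1, 2), Rational(-10, 3))), 2) = Pow(Add(-47, Rational(-5, 3)), 2) = Pow(Rational(-146, 3), 2) = Rational(21316, 9)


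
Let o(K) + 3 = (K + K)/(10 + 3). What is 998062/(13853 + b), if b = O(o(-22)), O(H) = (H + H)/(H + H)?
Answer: 499031/6927 ≈ 72.041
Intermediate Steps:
o(K) = -3 + 2*K/13 (o(K) = -3 + (K + K)/(10 + 3) = -3 + (2*K)/13 = -3 + (2*K)*(1/13) = -3 + 2*K/13)
O(H) = 1 (O(H) = (2*H)/((2*H)) = (2*H)*(1/(2*H)) = 1)
b = 1
998062/(13853 + b) = 998062/(13853 + 1) = 998062/13854 = 998062*(1/13854) = 499031/6927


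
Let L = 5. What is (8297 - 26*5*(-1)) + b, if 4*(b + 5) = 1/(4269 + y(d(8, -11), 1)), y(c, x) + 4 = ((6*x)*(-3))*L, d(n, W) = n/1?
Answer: 140647401/16700 ≈ 8422.0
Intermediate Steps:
d(n, W) = n (d(n, W) = n*1 = n)
y(c, x) = -4 - 90*x (y(c, x) = -4 + ((6*x)*(-3))*5 = -4 - 18*x*5 = -4 - 90*x)
b = -83499/16700 (b = -5 + 1/(4*(4269 + (-4 - 90*1))) = -5 + 1/(4*(4269 + (-4 - 90))) = -5 + 1/(4*(4269 - 94)) = -5 + (1/4)/4175 = -5 + (1/4)*(1/4175) = -5 + 1/16700 = -83499/16700 ≈ -4.9999)
(8297 - 26*5*(-1)) + b = (8297 - 26*5*(-1)) - 83499/16700 = (8297 - 130*(-1)) - 83499/16700 = (8297 + 130) - 83499/16700 = 8427 - 83499/16700 = 140647401/16700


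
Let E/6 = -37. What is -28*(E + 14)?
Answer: 5824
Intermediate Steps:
E = -222 (E = 6*(-37) = -222)
-28*(E + 14) = -28*(-222 + 14) = -28*(-208) = 5824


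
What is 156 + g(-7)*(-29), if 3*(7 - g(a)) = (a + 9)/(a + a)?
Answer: -1016/21 ≈ -48.381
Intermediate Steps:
g(a) = 7 - (9 + a)/(6*a) (g(a) = 7 - (a + 9)/(3*(a + a)) = 7 - (9 + a)/(3*(2*a)) = 7 - (9 + a)*1/(2*a)/3 = 7 - (9 + a)/(6*a))
156 + g(-7)*(-29) = 156 + ((1/6)*(-9 + 41*(-7))/(-7))*(-29) = 156 + ((1/6)*(-1/7)*(-9 - 287))*(-29) = 156 + ((1/6)*(-1/7)*(-296))*(-29) = 156 + (148/21)*(-29) = 156 - 4292/21 = -1016/21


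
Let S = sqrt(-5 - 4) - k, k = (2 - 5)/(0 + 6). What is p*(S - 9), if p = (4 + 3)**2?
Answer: -833/2 + 147*I ≈ -416.5 + 147.0*I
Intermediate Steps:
p = 49 (p = 7**2 = 49)
k = -1/2 (k = -3/6 = -3*1/6 = -1/2 ≈ -0.50000)
S = 1/2 + 3*I (S = sqrt(-5 - 4) - 1*(-1/2) = sqrt(-9) + 1/2 = 3*I + 1/2 = 1/2 + 3*I ≈ 0.5 + 3.0*I)
p*(S - 9) = 49*((1/2 + 3*I) - 9) = 49*(-17/2 + 3*I) = -833/2 + 147*I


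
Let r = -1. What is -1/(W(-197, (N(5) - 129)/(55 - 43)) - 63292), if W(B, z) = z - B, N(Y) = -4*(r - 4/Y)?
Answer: 20/1262103 ≈ 1.5847e-5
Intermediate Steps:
N(Y) = 4 + 16/Y (N(Y) = -4*(-1 - 4/Y) = 4 + 16/Y)
-1/(W(-197, (N(5) - 129)/(55 - 43)) - 63292) = -1/((((4 + 16/5) - 129)/(55 - 43) - 1*(-197)) - 63292) = -1/((((4 + 16*(⅕)) - 129)/12 + 197) - 63292) = -1/((((4 + 16/5) - 129)*(1/12) + 197) - 63292) = -1/(((36/5 - 129)*(1/12) + 197) - 63292) = -1/((-609/5*1/12 + 197) - 63292) = -1/((-203/20 + 197) - 63292) = -1/(3737/20 - 63292) = -1/(-1262103/20) = -1*(-20/1262103) = 20/1262103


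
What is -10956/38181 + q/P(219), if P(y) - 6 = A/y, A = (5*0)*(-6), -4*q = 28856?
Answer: -4174295/3471 ≈ -1202.6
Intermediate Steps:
q = -7214 (q = -¼*28856 = -7214)
A = 0 (A = 0*(-6) = 0)
P(y) = 6 (P(y) = 6 + 0/y = 6 + 0 = 6)
-10956/38181 + q/P(219) = -10956/38181 - 7214/6 = -10956*1/38181 - 7214*⅙ = -332/1157 - 3607/3 = -4174295/3471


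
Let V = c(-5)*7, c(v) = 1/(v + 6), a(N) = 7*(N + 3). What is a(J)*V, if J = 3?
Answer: 294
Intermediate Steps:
a(N) = 21 + 7*N (a(N) = 7*(3 + N) = 21 + 7*N)
c(v) = 1/(6 + v)
V = 7 (V = 7/(6 - 5) = 7/1 = 1*7 = 7)
a(J)*V = (21 + 7*3)*7 = (21 + 21)*7 = 42*7 = 294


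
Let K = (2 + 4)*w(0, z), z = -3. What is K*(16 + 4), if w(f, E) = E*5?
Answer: -1800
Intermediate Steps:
w(f, E) = 5*E
K = -90 (K = (2 + 4)*(5*(-3)) = 6*(-15) = -90)
K*(16 + 4) = -90*(16 + 4) = -90*20 = -1800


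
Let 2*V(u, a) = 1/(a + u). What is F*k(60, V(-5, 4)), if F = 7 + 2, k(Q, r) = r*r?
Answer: 9/4 ≈ 2.2500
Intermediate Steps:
V(u, a) = 1/(2*(a + u))
k(Q, r) = r²
F = 9
F*k(60, V(-5, 4)) = 9*(1/(2*(4 - 5)))² = 9*((½)/(-1))² = 9*((½)*(-1))² = 9*(-½)² = 9*(¼) = 9/4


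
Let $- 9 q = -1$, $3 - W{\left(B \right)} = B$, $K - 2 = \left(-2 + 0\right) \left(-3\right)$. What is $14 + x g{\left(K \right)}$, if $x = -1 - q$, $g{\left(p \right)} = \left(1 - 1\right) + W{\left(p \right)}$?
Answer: $\frac{176}{9} \approx 19.556$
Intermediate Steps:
$K = 8$ ($K = 2 + \left(-2 + 0\right) \left(-3\right) = 2 - -6 = 2 + 6 = 8$)
$W{\left(B \right)} = 3 - B$
$q = \frac{1}{9}$ ($q = \left(- \frac{1}{9}\right) \left(-1\right) = \frac{1}{9} \approx 0.11111$)
$g{\left(p \right)} = 3 - p$ ($g{\left(p \right)} = \left(1 - 1\right) - \left(-3 + p\right) = 0 - \left(-3 + p\right) = 3 - p$)
$x = - \frac{10}{9}$ ($x = -1 - \frac{1}{9} = - \frac{10}{9} \approx -1.1111$)
$14 + x g{\left(K \right)} = 14 - \frac{10 \left(3 - 8\right)}{9} = 14 - - \frac{50}{9} = 14 + \frac{50}{9} = \frac{176}{9}$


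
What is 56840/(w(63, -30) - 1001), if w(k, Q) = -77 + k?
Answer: -56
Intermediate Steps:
56840/(w(63, -30) - 1001) = 56840/((-77 + 63) - 1001) = 56840/(-14 - 1001) = 56840/(-1015) = 56840*(-1/1015) = -56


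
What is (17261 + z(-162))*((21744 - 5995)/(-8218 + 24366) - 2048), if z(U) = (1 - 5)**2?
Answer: -571097368335/16148 ≈ -3.5366e+7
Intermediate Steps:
z(U) = 16 (z(U) = (-4)**2 = 16)
(17261 + z(-162))*((21744 - 5995)/(-8218 + 24366) - 2048) = (17261 + 16)*((21744 - 5995)/(-8218 + 24366) - 2048) = 17277*(15749/16148 - 2048) = 17277*(-33055355/16148) = -571097368335/16148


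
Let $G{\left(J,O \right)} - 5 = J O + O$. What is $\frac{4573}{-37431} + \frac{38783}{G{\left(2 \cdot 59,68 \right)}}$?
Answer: $\frac{471552964}{101026269} \approx 4.6676$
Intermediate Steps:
$G{\left(J,O \right)} = 5 + O + J O$ ($G{\left(J,O \right)} = 5 + \left(J O + O\right) = 5 + \left(O + J O\right) = 5 + O + J O$)
$\frac{4573}{-37431} + \frac{38783}{G{\left(2 \cdot 59,68 \right)}} = \frac{4573}{-37431} + \frac{38783}{5 + 68 + 2 \cdot 59 \cdot 68} = 4573 \left(- \frac{1}{37431}\right) + \frac{38783}{5 + 68 + 118 \cdot 68} = - \frac{4573}{37431} + \frac{38783}{5 + 68 + 8024} = - \frac{4573}{37431} + \frac{38783}{8097} = \frac{471552964}{101026269}$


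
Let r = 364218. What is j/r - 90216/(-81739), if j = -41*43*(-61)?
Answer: 5949821195/4252973586 ≈ 1.3990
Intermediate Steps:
j = 107543 (j = -1763*(-61) = 107543)
j/r - 90216/(-81739) = 107543/364218 - 90216/(-81739) = 107543*(1/364218) - 90216*(-1/81739) = 107543/364218 + 12888/11677 = 5949821195/4252973586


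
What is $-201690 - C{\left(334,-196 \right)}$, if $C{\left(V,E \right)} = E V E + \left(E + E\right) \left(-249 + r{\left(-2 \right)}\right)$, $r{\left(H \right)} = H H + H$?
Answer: $-13129458$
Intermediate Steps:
$r{\left(H \right)} = H + H^{2}$ ($r{\left(H \right)} = H^{2} + H = H + H^{2}$)
$C{\left(V,E \right)} = - 494 E + V E^{2}$ ($C{\left(V,E \right)} = E V E + \left(E + E\right) \left(-249 - 2 \left(1 - 2\right)\right) = V E^{2} + 2 E \left(-249 - -2\right) = V E^{2} + 2 E \left(-249 + 2\right) = V E^{2} + 2 E \left(-247\right) = V E^{2} - 494 E = - 494 E + V E^{2}$)
$-201690 - C{\left(334,-196 \right)} = -201690 - - 196 \left(-494 - 65464\right) = -201690 - \left(-196\right) \left(-65958\right) = -201690 - 12927768 = -13129458$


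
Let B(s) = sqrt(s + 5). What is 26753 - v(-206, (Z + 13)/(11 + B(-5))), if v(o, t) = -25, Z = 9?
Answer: 26778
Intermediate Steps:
B(s) = sqrt(5 + s)
26753 - v(-206, (Z + 13)/(11 + B(-5))) = 26753 - 1*(-25) = 26753 + 25 = 26778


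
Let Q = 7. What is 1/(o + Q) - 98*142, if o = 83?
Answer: -1252439/90 ≈ -13916.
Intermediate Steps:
1/(o + Q) - 98*142 = 1/(83 + 7) - 98*142 = 1/90 - 13916 = -1252439/90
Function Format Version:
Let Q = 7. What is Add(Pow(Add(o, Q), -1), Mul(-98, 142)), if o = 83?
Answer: Rational(-1252439, 90) ≈ -13916.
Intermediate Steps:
Add(Pow(Add(o, Q), -1), Mul(-98, 142)) = Add(Pow(Add(83, 7), -1), Mul(-98, 142)) = Add(Pow(90, -1), -13916) = Add(Rational(1, 90), -13916) = Rational(-1252439, 90)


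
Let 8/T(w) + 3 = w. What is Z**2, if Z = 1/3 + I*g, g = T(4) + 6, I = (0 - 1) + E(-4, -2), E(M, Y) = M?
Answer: 43681/9 ≈ 4853.4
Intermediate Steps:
T(w) = 8/(-3 + w)
I = -5 (I = (0 - 1) - 4 = -1 - 4 = -5)
g = 14 (g = 8/(-3 + 4) + 6 = 8/1 + 6 = 8*1 + 6 = 8 + 6 = 14)
Z = -209/3 (Z = 1/3 - 5*14 = 1*(1/3) - 70 = 1/3 - 70 = -209/3 ≈ -69.667)
Z**2 = (-209/3)**2 = 43681/9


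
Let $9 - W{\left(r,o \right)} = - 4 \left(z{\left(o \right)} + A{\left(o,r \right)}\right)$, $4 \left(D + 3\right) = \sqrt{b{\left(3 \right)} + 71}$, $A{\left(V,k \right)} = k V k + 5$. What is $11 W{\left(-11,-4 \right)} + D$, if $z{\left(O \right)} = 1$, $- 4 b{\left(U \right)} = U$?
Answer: $-20936 + \frac{\sqrt{281}}{8} \approx -20934.0$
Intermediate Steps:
$A{\left(V,k \right)} = 5 + V k^{2}$ ($A{\left(V,k \right)} = V k k + 5 = V k^{2} + 5 = 5 + V k^{2}$)
$b{\left(U \right)} = - \frac{U}{4}$
$D = -3 + \frac{\sqrt{281}}{8}$ ($D = -3 + \frac{\sqrt{\left(- \frac{1}{4}\right) 3 + 71}}{4} = -3 + \frac{\sqrt{- \frac{3}{4} + 71}}{4} = -3 + \frac{\sqrt{\frac{281}{4}}}{4} = -3 + \frac{\frac{1}{2} \sqrt{281}}{4} = -3 + \frac{\sqrt{281}}{8} \approx -0.90462$)
$W{\left(r,o \right)} = 33 + 4 o r^{2}$ ($W{\left(r,o \right)} = 9 - - 4 \left(1 + \left(5 + o r^{2}\right)\right) = 9 - - 4 \left(6 + o r^{2}\right) = 9 - \left(-24 - 4 o r^{2}\right) = 9 + \left(24 + 4 o r^{2}\right) = 33 + 4 o r^{2}$)
$11 W{\left(-11,-4 \right)} + D = 11 \left(33 + 4 \left(-4\right) \left(-11\right)^{2}\right) - \left(3 - \frac{\sqrt{281}}{8}\right) = 11 \left(33 + 4 \left(-4\right) 121\right) - \left(3 - \frac{\sqrt{281}}{8}\right) = 11 \left(33 - 1936\right) - \left(3 - \frac{\sqrt{281}}{8}\right) = 11 \left(-1903\right) - \left(3 - \frac{\sqrt{281}}{8}\right) = -20933 - \left(3 - \frac{\sqrt{281}}{8}\right) = -20936 + \frac{\sqrt{281}}{8}$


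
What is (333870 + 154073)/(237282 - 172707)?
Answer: 487943/64575 ≈ 7.5562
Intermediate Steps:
(333870 + 154073)/(237282 - 172707) = 487943/64575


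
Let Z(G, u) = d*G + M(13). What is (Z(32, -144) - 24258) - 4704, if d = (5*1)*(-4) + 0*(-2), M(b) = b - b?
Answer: -29602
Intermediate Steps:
M(b) = 0
d = -20 (d = 5*(-4) + 0 = -20 + 0 = -20)
Z(G, u) = -20*G (Z(G, u) = -20*G + 0 = -20*G)
(Z(32, -144) - 24258) - 4704 = (-20*32 - 24258) - 4704 = (-640 - 24258) - 4704 = -24898 - 4704 = -29602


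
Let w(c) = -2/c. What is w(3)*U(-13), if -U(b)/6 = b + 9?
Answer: -16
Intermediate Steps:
U(b) = -54 - 6*b (U(b) = -6*(b + 9) = -6*(9 + b) = -54 - 6*b)
w(3)*U(-13) = (-2/3)*(-54 - 6*(-13)) = (-2*1/3)*(-54 + 78) = -2/3*24 = -16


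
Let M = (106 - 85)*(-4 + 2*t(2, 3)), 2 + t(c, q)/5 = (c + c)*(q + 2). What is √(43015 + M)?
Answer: √46711 ≈ 216.13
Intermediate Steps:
t(c, q) = -10 + 10*c*(2 + q) (t(c, q) = -10 + 5*((c + c)*(q + 2)) = -10 + 5*((2*c)*(2 + q)) = -10 + 5*(2*c*(2 + q)) = -10 + 10*c*(2 + q))
M = 3696 (M = (106 - 85)*(-4 + 2*(-10 + 20*2 + 10*2*3)) = 21*(-4 + 2*(-10 + 40 + 60)) = 21*(-4 + 2*90) = 21*(-4 + 180) = 21*176 = 3696)
√(43015 + M) = √(43015 + 3696) = √46711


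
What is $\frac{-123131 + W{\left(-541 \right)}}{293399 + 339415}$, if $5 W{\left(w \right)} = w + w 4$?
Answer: $- \frac{20612}{105469} \approx -0.19543$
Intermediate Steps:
$W{\left(w \right)} = w$ ($W{\left(w \right)} = \frac{w + w 4}{5} = \frac{w + 4 w}{5} = \frac{5 w}{5} = w$)
$\frac{-123131 + W{\left(-541 \right)}}{293399 + 339415} = \frac{-123131 - 541}{293399 + 339415} = - \frac{123672}{632814} = \left(-123672\right) \frac{1}{632814} = - \frac{20612}{105469}$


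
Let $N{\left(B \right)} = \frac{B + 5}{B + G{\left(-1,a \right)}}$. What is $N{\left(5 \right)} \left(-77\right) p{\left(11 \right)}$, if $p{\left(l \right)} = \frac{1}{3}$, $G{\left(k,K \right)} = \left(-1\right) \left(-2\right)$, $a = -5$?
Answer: $- \frac{110}{3} \approx -36.667$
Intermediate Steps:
$G{\left(k,K \right)} = 2$
$p{\left(l \right)} = \frac{1}{3}$
$N{\left(B \right)} = \frac{5 + B}{2 + B}$ ($N{\left(B \right)} = \frac{B + 5}{B + 2} = \frac{5 + B}{2 + B}$)
$N{\left(5 \right)} \left(-77\right) p{\left(11 \right)} = \frac{5 + 5}{2 + 5} \left(-77\right) \frac{1}{3} = \frac{1}{7} \cdot 10 \left(-77\right) \frac{1}{3} = \frac{10}{7} \left(-77\right) \frac{1}{3} = \left(-110\right) \frac{1}{3} = - \frac{110}{3}$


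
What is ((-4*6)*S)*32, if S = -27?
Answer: 20736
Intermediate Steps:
((-4*6)*S)*32 = (-4*6*(-27))*32 = -24*(-27)*32 = 648*32 = 20736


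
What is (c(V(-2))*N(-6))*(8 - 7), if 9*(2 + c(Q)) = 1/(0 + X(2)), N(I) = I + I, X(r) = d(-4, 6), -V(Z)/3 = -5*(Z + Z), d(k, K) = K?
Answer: 214/9 ≈ 23.778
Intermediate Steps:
V(Z) = 30*Z (V(Z) = -(-15)*(Z + Z) = -(-15)*2*Z = -(-30)*Z = 30*Z)
X(r) = 6
N(I) = 2*I
c(Q) = -107/54 (c(Q) = -2 + 1/(9*(0 + 6)) = -2 + (⅑)/6 = -2 + (⅑)*(⅙) = -2 + 1/54 = -107/54)
(c(V(-2))*N(-6))*(8 - 7) = (-107*(-6)/27)*(8 - 7) = -107/54*(-12)*1 = (214/9)*1 = 214/9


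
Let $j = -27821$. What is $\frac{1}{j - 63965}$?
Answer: $- \frac{1}{91786} \approx -1.0895 \cdot 10^{-5}$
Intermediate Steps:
$\frac{1}{j - 63965} = \frac{1}{-27821 - 63965} = \frac{1}{-91786} = - \frac{1}{91786}$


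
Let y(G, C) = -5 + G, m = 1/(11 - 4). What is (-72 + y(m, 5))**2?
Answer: 289444/49 ≈ 5907.0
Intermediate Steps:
m = 1/7 ≈ 0.14286
(-72 + y(m, 5))**2 = (-72 + (-5 + 1/7))**2 = (-72 - 34/7)**2 = (-538/7)**2 = 289444/49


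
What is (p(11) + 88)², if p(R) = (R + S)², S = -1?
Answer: 35344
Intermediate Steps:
p(R) = (-1 + R)² (p(R) = (R - 1)² = (-1 + R)²)
(p(11) + 88)² = ((-1 + 11)² + 88)² = (10² + 88)² = (100 + 88)² = 188² = 35344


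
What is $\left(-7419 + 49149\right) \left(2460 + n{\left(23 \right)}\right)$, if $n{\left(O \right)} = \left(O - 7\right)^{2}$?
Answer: $113338680$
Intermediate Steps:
$n{\left(O \right)} = \left(-7 + O\right)^{2}$
$\left(-7419 + 49149\right) \left(2460 + n{\left(23 \right)}\right) = \left(-7419 + 49149\right) \left(2460 + \left(-7 + 23\right)^{2}\right) = 41730 \left(2460 + 16^{2}\right) = 41730 \left(2460 + 256\right) = 41730 \cdot 2716 = 113338680$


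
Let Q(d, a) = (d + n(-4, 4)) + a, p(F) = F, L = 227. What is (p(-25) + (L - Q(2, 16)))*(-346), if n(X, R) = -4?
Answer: -65048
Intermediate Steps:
Q(d, a) = -4 + a + d (Q(d, a) = (d - 4) + a = (-4 + d) + a = -4 + a + d)
(p(-25) + (L - Q(2, 16)))*(-346) = (-25 + (227 - (-4 + 16 + 2)))*(-346) = (-25 + (227 - 1*14))*(-346) = (-25 + (227 - 14))*(-346) = (-25 + 213)*(-346) = 188*(-346) = -65048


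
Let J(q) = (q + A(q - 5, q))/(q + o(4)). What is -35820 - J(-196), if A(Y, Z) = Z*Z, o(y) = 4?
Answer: -569935/16 ≈ -35621.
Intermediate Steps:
A(Y, Z) = Z²
J(q) = (q + q²)/(4 + q) (J(q) = (q + q²)/(q + 4) = (q + q²)/(4 + q))
-35820 - J(-196) = -35820 - (-196)*(1 - 196)/(4 - 196) = -35820 - (-196)*(-195)/(-192) = -35820 - (-196)*(-1)*(-195)/192 = -35820 - 1*(-3185/16) = -35820 + 3185/16 = -569935/16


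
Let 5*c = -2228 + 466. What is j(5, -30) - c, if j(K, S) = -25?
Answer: 1637/5 ≈ 327.40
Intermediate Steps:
c = -1762/5 (c = (-2228 + 466)/5 = (⅕)*(-1762) = -1762/5 ≈ -352.40)
j(5, -30) - c = -25 - 1*(-1762/5) = -25 + 1762/5 = 1637/5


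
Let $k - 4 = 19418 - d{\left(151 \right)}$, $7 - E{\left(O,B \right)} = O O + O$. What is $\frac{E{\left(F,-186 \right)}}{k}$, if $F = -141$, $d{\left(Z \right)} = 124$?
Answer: $- \frac{19733}{19298} \approx -1.0225$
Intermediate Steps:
$E{\left(O,B \right)} = 7 - O - O^{2}$ ($E{\left(O,B \right)} = 7 - \left(O O + O\right) = 7 - \left(O^{2} + O\right) = 7 - \left(O + O^{2}\right) = 7 - O - O^{2}$)
$k = 19298$ ($k = 4 + \left(19418 - 124\right) = 4 + 19294 = 19298$)
$\frac{E{\left(F,-186 \right)}}{k} = \frac{7 - -141 - \left(-141\right)^{2}}{19298} = \left(7 + 141 - 19881\right) \frac{1}{19298} = \left(-19733\right) \frac{1}{19298} = - \frac{19733}{19298}$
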